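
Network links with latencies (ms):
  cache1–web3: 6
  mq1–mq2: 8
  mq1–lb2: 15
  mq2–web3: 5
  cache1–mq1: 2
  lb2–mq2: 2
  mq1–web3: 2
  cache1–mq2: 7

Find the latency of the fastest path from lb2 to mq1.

9

Some routes from lb2 to mq1:
lb2 → mq2 → web3 → cache1 → mq1: 2 + 5 + 6 + 2 = 15
lb2 → mq2 → mq1: 2 + 8 = 10
lb2 → mq2 → web3 → mq1: 2 + 5 + 2 = 9
lb2 → mq2 → cache1 → mq1: 2 + 7 + 2 = 11
The minimum is 9 ms.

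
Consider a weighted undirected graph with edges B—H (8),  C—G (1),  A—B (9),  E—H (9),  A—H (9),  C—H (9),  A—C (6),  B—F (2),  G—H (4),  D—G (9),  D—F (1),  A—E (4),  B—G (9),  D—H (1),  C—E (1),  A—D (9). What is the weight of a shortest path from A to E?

4

Some routes from A to E:
A - H - G - C - E: 9 + 4 + 1 + 1 = 15
A - H - E: 9 + 9 = 18
A - C - E: 6 + 1 = 7
A - D - H - G - C - E: 9 + 1 + 4 + 1 + 1 = 16
A - E: 4
Best route has total 4.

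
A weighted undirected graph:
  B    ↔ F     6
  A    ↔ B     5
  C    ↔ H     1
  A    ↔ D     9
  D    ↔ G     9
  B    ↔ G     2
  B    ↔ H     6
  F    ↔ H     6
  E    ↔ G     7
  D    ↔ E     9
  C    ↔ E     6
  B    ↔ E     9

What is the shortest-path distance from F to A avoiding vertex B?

Paths from F to A avoiding B:
F-H-C-E-G-D-A: 6 + 1 + 6 + 7 + 9 + 9 = 38
F-H-C-E-D-A: 6 + 1 + 6 + 9 + 9 = 31
The minimum is 31.

31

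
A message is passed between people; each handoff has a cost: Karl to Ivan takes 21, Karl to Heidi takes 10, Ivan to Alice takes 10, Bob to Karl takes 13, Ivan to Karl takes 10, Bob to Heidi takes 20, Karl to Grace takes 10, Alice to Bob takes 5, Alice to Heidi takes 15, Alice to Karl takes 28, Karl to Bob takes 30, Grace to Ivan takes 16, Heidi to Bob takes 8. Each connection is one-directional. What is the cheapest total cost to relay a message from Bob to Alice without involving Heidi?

44

Routes from Bob to Alice avoiding Heidi:
Bob-Karl-Grace-Ivan-Alice: 13 + 10 + 16 + 10 = 49
Bob-Karl-Ivan-Alice: 13 + 21 + 10 = 44
Shortest: 44.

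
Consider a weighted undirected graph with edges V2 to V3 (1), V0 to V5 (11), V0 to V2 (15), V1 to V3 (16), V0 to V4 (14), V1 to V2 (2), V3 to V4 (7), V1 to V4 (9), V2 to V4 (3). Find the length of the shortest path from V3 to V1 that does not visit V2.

Candidate routes:
V3 -> V4 -> V1: 7 + 9 = 16
V3 -> V1: 16
Shortest: 16.

16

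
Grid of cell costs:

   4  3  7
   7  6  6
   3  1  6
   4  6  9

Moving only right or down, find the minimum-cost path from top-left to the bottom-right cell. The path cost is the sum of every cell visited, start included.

One optimal route is (0,0) → (0,1) → (1,1) → (2,1) → (2,2) → (3,2).
Its cost is 4 + 3 + 6 + 1 + 6 + 9 = 29.

29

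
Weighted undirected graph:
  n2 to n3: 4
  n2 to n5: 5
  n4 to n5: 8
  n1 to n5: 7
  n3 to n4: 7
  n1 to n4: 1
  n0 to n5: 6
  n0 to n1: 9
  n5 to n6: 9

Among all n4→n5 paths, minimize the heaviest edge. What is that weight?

7

Some routes from n4 to n5:
n4→n3→n2→n5: max(7, 4, 5) = 7
n4→n1→n5: max(1, 7) = 7
n4→n5: max(8) = 8
The minimum achievable maximum is 7.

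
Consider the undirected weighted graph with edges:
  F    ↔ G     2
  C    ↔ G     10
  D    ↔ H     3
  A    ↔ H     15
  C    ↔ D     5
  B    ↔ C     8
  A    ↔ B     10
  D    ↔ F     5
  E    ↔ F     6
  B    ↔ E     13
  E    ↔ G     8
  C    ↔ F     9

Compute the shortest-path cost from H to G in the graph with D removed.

43

A few of the H→G routes:
H - A - B - C - G: 15 + 10 + 8 + 10 = 43
H - A - B - C - F - G: 15 + 10 + 8 + 9 + 2 = 44
H - A - B - E - G: 15 + 10 + 13 + 8 = 46
H - A - B - E - F - G: 15 + 10 + 13 + 6 + 2 = 46
Best route has total 43.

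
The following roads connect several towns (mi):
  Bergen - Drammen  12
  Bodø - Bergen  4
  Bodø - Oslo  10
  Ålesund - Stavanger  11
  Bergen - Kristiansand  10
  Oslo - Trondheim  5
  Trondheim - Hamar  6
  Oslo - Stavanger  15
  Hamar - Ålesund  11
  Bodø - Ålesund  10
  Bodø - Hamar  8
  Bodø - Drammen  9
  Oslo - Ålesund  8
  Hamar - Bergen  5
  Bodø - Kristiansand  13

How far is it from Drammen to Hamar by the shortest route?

Checking several routes:
Drammen -> Bodø -> Ålesund -> Hamar: 9 + 10 + 11 = 30
Drammen -> Bodø -> Hamar: 9 + 8 = 17
Drammen -> Bergen -> Hamar: 12 + 5 = 17
Drammen -> Bodø -> Bergen -> Hamar: 9 + 4 + 5 = 18
Drammen -> Bodø -> Oslo -> Trondheim -> Hamar: 9 + 10 + 5 + 6 = 30
Drammen -> Bergen -> Bodø -> Hamar: 12 + 4 + 8 = 24
The minimum is 17 mi.

17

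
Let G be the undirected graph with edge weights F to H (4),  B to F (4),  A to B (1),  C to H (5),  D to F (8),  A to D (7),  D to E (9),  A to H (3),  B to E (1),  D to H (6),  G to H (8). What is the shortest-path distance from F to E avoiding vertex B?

17

Paths from F to E avoiding B:
F - H - D - E: 4 + 6 + 9 = 19
F - D - E: 8 + 9 = 17
F - H - A - D - E: 4 + 3 + 7 + 9 = 23
Best route has total 17.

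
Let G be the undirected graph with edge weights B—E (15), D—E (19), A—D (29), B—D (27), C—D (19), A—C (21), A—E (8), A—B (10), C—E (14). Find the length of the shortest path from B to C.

A few of the B→C routes:
B → A → E → C: 10 + 8 + 14 = 32
B → E → C: 15 + 14 = 29
B → A → C: 10 + 21 = 31
Shortest: 29.

29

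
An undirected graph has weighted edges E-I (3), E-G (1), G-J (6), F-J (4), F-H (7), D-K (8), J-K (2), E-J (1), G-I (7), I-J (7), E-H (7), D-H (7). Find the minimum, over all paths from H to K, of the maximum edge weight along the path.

Comparing a few candidate routes:
H -> E -> G -> J -> K: max(7, 1, 6, 2) = 7
H -> E -> G -> I -> J -> K: max(7, 1, 7, 7, 2) = 7
H -> E -> I -> J -> K: max(7, 3, 7, 2) = 7
H -> E -> I -> G -> J -> K: max(7, 3, 7, 6, 2) = 7
The minimum achievable maximum is 7.

7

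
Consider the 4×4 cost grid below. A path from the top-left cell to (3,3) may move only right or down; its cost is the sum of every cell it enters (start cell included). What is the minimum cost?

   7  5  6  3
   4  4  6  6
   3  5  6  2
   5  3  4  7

Path (0,0) → (1,0) → (2,0) → (2,1) → (3,1) → (3,2) → (3,3): 7 + 4 + 3 + 5 + 3 + 4 + 7 = 33.

33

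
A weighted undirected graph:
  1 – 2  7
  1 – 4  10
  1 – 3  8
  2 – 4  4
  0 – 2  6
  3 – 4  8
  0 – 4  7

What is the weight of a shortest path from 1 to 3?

8

Comparing a few candidate routes:
1 -> 3: 8
1 -> 2 -> 4 -> 3: 7 + 4 + 8 = 19
1 -> 4 -> 3: 10 + 8 = 18
The minimum is 8.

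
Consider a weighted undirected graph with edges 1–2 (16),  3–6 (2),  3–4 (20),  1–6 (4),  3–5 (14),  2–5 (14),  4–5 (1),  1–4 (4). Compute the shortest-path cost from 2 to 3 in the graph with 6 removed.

Candidate routes:
2 - 1 - 4 - 3: 16 + 4 + 20 = 40
2 - 5 - 3: 14 + 14 = 28
2 - 1 - 4 - 5 - 3: 16 + 4 + 1 + 14 = 35
2 - 5 - 4 - 3: 14 + 1 + 20 = 35
Best route has total 28.

28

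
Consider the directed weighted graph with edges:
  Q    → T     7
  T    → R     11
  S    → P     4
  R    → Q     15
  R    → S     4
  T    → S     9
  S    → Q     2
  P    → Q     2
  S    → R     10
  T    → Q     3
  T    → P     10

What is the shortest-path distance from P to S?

Paths from P to S:
P - Q - T - R - S: 2 + 7 + 11 + 4 = 24
P - Q - T - S: 2 + 7 + 9 = 18
Shortest: 18.

18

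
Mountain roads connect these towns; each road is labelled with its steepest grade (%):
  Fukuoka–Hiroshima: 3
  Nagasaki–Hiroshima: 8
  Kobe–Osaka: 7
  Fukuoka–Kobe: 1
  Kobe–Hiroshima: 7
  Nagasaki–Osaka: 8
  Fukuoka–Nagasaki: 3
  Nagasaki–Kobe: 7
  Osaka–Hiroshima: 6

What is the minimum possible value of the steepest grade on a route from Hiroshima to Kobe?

Checking several routes:
Hiroshima → Kobe: max(7) = 7
Hiroshima → Fukuoka → Kobe: max(3, 1) = 3
Hiroshima → Osaka → Kobe: max(6, 7) = 7
Hiroshima → Fukuoka → Nagasaki → Kobe: max(3, 3, 7) = 7
Smallest bottleneck: 3%.

3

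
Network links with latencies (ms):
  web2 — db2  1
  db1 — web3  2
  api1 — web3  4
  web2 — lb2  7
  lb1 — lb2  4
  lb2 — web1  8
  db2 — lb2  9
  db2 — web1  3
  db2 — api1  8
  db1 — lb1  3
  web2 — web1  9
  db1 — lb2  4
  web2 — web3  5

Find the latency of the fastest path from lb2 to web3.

6

Some routes from lb2 to web3:
lb2 -> web2 -> web3: 7 + 5 = 12
lb2 -> db2 -> web2 -> web3: 9 + 1 + 5 = 15
lb2 -> db1 -> web3: 4 + 2 = 6
lb2 -> web1 -> db2 -> web2 -> web3: 8 + 3 + 1 + 5 = 17
lb2 -> web2 -> db2 -> api1 -> web3: 7 + 1 + 8 + 4 = 20
lb2 -> lb1 -> db1 -> web3: 4 + 3 + 2 = 9
Best route has total 6 ms.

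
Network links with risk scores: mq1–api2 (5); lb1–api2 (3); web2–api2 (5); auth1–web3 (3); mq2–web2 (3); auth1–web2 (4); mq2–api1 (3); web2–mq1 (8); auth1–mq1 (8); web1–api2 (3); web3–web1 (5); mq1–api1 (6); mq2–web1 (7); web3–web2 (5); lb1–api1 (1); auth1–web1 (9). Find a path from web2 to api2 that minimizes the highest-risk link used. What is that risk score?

Checking several routes:
web2→api2: max(5) = 5
web2→web3→web1→api2: max(5, 5, 3) = 5
web2→mq2→api1→lb1→api2: max(3, 3, 1, 3) = 3
Best route has worst link 3.

3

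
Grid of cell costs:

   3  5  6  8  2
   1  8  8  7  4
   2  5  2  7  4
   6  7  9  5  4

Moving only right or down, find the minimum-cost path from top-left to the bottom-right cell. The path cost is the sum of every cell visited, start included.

Take [0,0] → [1,0] → [2,0] → [2,1] → [2,2] → [2,3] → [2,4] → [3,4] for a total of 3 + 1 + 2 + 5 + 2 + 7 + 4 + 4 = 28.

28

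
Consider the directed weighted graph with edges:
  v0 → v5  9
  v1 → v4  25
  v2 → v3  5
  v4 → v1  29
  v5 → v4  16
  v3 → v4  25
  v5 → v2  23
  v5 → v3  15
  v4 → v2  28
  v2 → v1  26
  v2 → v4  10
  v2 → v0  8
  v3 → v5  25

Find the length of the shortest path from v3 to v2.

48

Routes from v3 to v2:
v3 - v4 - v2: 25 + 28 = 53
v3 - v5 - v4 - v2: 25 + 16 + 28 = 69
v3 - v5 - v2: 25 + 23 = 48
Shortest: 48.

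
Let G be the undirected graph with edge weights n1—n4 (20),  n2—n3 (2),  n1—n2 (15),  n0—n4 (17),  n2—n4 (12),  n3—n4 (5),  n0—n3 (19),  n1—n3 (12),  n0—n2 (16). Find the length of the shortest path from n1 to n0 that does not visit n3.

Candidate routes:
n1-n4-n2-n0: 20 + 12 + 16 = 48
n1-n2-n0: 15 + 16 = 31
n1-n2-n4-n0: 15 + 12 + 17 = 44
n1-n4-n0: 20 + 17 = 37
Best route has total 31.

31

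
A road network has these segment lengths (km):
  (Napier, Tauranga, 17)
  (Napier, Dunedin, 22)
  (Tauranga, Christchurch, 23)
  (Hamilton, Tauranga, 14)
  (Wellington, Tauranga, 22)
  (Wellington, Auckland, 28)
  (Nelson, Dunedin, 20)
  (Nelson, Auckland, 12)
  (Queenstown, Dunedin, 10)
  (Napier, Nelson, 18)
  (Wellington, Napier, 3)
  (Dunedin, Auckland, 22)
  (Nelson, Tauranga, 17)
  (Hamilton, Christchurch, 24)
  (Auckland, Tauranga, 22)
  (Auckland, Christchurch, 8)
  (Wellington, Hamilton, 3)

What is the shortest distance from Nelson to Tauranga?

17

Comparing a few candidate routes:
Nelson - Tauranga: 17
Nelson - Auckland - Tauranga: 12 + 22 = 34
Nelson - Napier - Tauranga: 18 + 17 = 35
The minimum is 17 km.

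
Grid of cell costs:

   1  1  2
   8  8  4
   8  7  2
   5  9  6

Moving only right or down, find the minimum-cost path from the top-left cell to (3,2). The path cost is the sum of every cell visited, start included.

16

Cheapest: [0,0] → [0,1] → [0,2] → [1,2] → [2,2] → [3,2]
  1 + 1 + 2 + 4 + 2 + 6 = 16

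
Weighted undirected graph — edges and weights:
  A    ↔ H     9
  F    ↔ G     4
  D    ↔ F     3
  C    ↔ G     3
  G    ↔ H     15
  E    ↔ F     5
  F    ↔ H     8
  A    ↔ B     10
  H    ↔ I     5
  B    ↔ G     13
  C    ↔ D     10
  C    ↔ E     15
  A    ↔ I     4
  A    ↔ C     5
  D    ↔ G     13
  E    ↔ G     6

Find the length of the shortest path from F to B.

17

A few of the F→B routes:
F→G→B: 4 + 13 = 17
F→G→C→A→B: 4 + 3 + 5 + 10 = 22
F→E→G→B: 5 + 6 + 13 = 24
The minimum is 17.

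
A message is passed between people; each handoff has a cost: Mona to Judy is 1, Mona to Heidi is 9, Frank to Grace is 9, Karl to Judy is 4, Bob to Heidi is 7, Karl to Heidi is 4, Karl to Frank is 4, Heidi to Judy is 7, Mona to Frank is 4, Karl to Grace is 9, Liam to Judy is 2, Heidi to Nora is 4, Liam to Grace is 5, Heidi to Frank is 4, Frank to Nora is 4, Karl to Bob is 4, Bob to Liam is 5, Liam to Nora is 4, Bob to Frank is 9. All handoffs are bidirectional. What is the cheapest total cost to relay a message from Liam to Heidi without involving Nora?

9

Comparing a few candidate routes:
Liam - Judy - Heidi: 2 + 7 = 9
Liam - Judy - Mona - Heidi: 2 + 1 + 9 = 12
Liam - Judy - Mona - Frank - Heidi: 2 + 1 + 4 + 4 = 11
Liam - Judy - Karl - Heidi: 2 + 4 + 4 = 10
Liam - Bob - Heidi: 5 + 7 = 12
Best route has total 9.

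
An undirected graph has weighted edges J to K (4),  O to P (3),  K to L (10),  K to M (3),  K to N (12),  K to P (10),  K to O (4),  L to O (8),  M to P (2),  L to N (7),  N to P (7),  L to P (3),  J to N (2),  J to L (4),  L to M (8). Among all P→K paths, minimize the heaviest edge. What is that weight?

Checking several routes:
P→N→J→K: max(7, 2, 4) = 7
P→O→K: max(3, 4) = 4
P→N→L→J→K: max(7, 7, 4, 4) = 7
P→L→J→K: max(3, 4, 4) = 4
P→L→N→J→K: max(3, 7, 2, 4) = 7
P→M→K: max(2, 3) = 3
Best route has worst link 3.

3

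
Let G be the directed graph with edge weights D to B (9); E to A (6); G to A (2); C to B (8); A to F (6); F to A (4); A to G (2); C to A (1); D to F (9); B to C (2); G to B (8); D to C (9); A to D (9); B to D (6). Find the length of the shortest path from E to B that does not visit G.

24

Candidate routes:
E - A - D - B: 6 + 9 + 9 = 24
E - A - D - C - B: 6 + 9 + 9 + 8 = 32
Shortest: 24.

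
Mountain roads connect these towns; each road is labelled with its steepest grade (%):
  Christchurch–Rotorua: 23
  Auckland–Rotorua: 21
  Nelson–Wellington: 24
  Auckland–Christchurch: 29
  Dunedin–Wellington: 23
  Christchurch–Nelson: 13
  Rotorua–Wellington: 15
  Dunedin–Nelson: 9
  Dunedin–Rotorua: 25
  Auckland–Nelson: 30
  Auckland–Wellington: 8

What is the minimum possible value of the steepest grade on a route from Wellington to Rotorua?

Checking several routes:
Wellington-Dunedin-Nelson-Christchurch-Rotorua: max(23, 9, 13, 23) = 23
Wellington-Dunedin-Rotorua: max(23, 25) = 25
Wellington-Nelson-Christchurch-Rotorua: max(24, 13, 23) = 24
Wellington-Rotorua: max(15) = 15
Wellington-Auckland-Rotorua: max(8, 21) = 21
The minimum achievable maximum is 15%.

15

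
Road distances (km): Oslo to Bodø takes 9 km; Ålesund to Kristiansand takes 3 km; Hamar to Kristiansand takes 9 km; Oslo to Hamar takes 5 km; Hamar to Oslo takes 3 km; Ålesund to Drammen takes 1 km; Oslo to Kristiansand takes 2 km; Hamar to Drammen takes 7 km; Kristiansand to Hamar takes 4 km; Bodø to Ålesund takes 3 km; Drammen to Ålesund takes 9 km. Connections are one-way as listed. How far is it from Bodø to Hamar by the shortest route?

10

Candidate routes:
Bodø-Ålesund-Kristiansand-Hamar: 3 + 3 + 4 = 10
Best route has total 10 km.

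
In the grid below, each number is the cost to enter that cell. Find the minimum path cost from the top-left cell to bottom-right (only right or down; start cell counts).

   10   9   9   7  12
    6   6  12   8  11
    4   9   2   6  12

49

Best path: r0c0 → r1c0 → r2c0 → r2c1 → r2c2 → r2c3 → r2c4
Cost: 10 + 6 + 4 + 9 + 2 + 6 + 12 = 49
(Top row then right column would cost 70.)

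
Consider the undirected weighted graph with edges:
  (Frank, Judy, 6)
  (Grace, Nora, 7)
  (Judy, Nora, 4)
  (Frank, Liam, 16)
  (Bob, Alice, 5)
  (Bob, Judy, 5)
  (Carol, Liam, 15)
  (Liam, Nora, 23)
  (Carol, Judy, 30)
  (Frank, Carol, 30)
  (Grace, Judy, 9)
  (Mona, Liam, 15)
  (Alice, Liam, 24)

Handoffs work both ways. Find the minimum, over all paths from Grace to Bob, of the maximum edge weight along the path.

7

Comparing a few candidate routes:
Grace→Judy→Bob: max(9, 5) = 9
Grace→Nora→Liam→Alice→Bob: max(7, 23, 24, 5) = 24
Grace→Nora→Liam→Frank→Judy→Bob: max(7, 23, 16, 6, 5) = 23
Grace→Nora→Judy→Bob: max(7, 4, 5) = 7
Smallest bottleneck: 7.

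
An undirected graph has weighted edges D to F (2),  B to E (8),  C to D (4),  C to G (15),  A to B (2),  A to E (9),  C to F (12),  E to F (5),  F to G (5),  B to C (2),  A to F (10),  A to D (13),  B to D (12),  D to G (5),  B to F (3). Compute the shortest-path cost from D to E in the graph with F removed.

14

A few of the D→E routes:
D - A - E: 13 + 9 = 22
D - B - E: 12 + 8 = 20
D - C - B - E: 4 + 2 + 8 = 14
D - B - A - E: 12 + 2 + 9 = 23
D - C - B - A - E: 4 + 2 + 2 + 9 = 17
The minimum is 14.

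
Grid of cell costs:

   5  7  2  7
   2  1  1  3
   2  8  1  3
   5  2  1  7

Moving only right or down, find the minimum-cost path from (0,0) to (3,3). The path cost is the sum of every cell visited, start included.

18

Take r0c0 r1c0 r1c1 r1c2 r2c2 r3c2 r3c3 for a total of 5 + 2 + 1 + 1 + 1 + 1 + 7 = 18.
For comparison, the top-then-right route costs 34.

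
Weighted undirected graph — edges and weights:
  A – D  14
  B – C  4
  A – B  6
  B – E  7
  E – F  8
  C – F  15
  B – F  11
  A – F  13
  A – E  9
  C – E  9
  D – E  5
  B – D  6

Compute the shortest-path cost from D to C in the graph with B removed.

14

Comparing a few candidate routes:
D - A - F - C: 14 + 13 + 15 = 42
D - E - C: 5 + 9 = 14
D - E - F - C: 5 + 8 + 15 = 28
D - A - E - C: 14 + 9 + 9 = 32
Shortest: 14.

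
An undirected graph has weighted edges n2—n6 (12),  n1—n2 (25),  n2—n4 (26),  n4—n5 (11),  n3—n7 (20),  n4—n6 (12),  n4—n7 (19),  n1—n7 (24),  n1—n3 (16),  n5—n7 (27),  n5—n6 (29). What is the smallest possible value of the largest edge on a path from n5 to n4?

A few of the n5→n4 routes:
n5 → n4: max(11) = 11
n5 → n7 → n3 → n1 → n2 → n4: max(27, 20, 16, 25, 26) = 27
n5 → n7 → n4: max(27, 19) = 27
n5 → n7 → n3 → n1 → n2 → n6 → n4: max(27, 20, 16, 25, 12, 12) = 27
Smallest bottleneck: 11.

11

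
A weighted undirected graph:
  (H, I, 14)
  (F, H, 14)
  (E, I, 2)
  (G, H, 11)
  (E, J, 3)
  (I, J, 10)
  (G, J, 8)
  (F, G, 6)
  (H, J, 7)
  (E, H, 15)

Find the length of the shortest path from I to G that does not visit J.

25

Routes from I to G avoiding J:
I → E → H → F → G: 2 + 15 + 14 + 6 = 37
I → E → H → G: 2 + 15 + 11 = 28
I → H → F → G: 14 + 14 + 6 = 34
I → H → G: 14 + 11 = 25
Shortest: 25.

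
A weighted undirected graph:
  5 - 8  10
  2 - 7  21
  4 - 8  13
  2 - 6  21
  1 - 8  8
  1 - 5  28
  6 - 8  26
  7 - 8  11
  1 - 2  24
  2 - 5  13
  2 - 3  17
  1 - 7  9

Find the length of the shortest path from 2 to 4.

36

Some routes from 2 to 4:
2-6-8-4: 21 + 26 + 13 = 60
2-1-8-4: 24 + 8 + 13 = 45
2-5-8-4: 13 + 10 + 13 = 36
2-7-8-4: 21 + 11 + 13 = 45
2-1-7-8-4: 24 + 9 + 11 + 13 = 57
2-7-1-8-4: 21 + 9 + 8 + 13 = 51
The minimum is 36.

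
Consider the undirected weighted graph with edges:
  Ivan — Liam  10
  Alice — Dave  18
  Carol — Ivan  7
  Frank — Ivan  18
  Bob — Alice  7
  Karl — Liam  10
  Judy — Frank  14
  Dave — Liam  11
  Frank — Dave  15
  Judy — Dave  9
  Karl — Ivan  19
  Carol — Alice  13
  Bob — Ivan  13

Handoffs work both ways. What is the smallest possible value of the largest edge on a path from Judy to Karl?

11

A few of the Judy→Karl routes:
Judy → Dave → Liam → Karl: max(9, 11, 10) = 11
Judy → Frank → Ivan → Liam → Karl: max(14, 18, 10, 10) = 18
Judy → Frank → Dave → Liam → Karl: max(14, 15, 11, 10) = 15
Smallest bottleneck: 11.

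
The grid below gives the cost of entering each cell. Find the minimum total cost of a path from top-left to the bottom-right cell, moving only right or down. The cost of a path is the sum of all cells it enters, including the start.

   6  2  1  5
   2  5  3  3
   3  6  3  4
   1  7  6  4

Path [0,0] -> [0,1] -> [0,2] -> [1,2] -> [1,3] -> [2,3] -> [3,3]: 6 + 2 + 1 + 3 + 3 + 4 + 4 = 23.

23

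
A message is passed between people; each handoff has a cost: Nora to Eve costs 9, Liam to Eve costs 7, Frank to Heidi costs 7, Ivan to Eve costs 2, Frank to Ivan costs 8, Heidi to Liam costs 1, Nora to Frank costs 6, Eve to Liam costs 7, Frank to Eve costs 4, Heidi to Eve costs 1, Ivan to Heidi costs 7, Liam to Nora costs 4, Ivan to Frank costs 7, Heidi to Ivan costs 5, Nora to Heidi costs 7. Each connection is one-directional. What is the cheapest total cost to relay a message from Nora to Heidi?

7

Paths from Nora to Heidi:
Nora -> Frank -> Ivan -> Heidi: 6 + 8 + 7 = 21
Nora -> Heidi: 7
Nora -> Frank -> Heidi: 6 + 7 = 13
Shortest: 7.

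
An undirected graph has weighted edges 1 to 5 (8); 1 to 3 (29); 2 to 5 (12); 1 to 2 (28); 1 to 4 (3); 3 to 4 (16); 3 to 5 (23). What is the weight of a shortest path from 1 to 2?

20

Candidate routes:
1-3-5-2: 29 + 23 + 12 = 64
1-2: 28
1-5-2: 8 + 12 = 20
1-4-3-5-2: 3 + 16 + 23 + 12 = 54
The minimum is 20.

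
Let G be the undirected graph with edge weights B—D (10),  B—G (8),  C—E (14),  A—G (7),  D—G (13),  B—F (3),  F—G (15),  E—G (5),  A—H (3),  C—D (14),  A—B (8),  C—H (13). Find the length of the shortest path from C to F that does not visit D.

27

Some routes from C to F avoiding D:
C→E→G→B→F: 14 + 5 + 8 + 3 = 30
C→E→G→F: 14 + 5 + 15 = 34
C→H→A→B→F: 13 + 3 + 8 + 3 = 27
C→H→A→G→B→F: 13 + 3 + 7 + 8 + 3 = 34
Shortest: 27.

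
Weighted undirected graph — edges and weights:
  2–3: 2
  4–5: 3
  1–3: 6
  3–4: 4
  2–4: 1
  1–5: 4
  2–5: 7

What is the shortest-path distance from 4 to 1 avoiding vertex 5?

9

Routes from 4 to 1 avoiding 5:
4 -> 2 -> 3 -> 1: 1 + 2 + 6 = 9
4 -> 3 -> 1: 4 + 6 = 10
Best route has total 9.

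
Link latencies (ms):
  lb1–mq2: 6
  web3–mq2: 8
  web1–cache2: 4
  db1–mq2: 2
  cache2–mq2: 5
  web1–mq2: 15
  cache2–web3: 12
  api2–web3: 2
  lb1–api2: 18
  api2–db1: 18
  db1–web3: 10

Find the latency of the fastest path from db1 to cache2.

Comparing a few candidate routes:
db1 - web3 - cache2: 10 + 12 = 22
db1 - mq2 - web1 - cache2: 2 + 15 + 4 = 21
db1 - mq2 - cache2: 2 + 5 = 7
Shortest: 7 ms.

7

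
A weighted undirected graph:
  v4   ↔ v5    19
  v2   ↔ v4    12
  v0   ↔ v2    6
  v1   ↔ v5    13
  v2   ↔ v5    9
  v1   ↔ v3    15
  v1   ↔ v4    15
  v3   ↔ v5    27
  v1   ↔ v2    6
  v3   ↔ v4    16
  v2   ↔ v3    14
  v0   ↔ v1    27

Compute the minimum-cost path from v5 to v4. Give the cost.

Comparing a few candidate routes:
v5 -> v2 -> v4: 9 + 12 = 21
v5 -> v2 -> v1 -> v4: 9 + 6 + 15 = 30
v5 -> v1 -> v4: 13 + 15 = 28
v5 -> v4: 19
Shortest: 19.

19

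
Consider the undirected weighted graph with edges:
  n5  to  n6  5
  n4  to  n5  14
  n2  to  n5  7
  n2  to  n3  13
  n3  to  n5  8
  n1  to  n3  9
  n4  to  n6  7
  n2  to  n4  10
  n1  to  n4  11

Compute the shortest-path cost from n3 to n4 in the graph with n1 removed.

Some routes from n3 to n4 avoiding n1:
n3 -> n5 -> n4: 8 + 14 = 22
n3 -> n5 -> n2 -> n4: 8 + 7 + 10 = 25
n3 -> n5 -> n6 -> n4: 8 + 5 + 7 = 20
n3 -> n2 -> n5 -> n6 -> n4: 13 + 7 + 5 + 7 = 32
n3 -> n2 -> n4: 13 + 10 = 23
Shortest: 20.

20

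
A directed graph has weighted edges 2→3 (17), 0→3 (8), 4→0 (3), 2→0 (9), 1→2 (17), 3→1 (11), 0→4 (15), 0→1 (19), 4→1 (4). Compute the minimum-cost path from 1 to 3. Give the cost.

Candidate routes:
1 - 2 - 3: 17 + 17 = 34
1 - 2 - 0 - 3: 17 + 9 + 8 = 34
Shortest: 34.

34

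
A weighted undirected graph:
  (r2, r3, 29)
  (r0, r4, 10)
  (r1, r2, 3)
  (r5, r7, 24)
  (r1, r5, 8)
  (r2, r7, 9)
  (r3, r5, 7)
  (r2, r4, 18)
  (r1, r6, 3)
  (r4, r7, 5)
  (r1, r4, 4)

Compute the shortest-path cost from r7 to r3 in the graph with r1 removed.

31

Candidate routes:
r7 - r5 - r3: 24 + 7 = 31
r7 - r2 - r3: 9 + 29 = 38
r7 - r4 - r2 - r3: 5 + 18 + 29 = 52
Best route has total 31.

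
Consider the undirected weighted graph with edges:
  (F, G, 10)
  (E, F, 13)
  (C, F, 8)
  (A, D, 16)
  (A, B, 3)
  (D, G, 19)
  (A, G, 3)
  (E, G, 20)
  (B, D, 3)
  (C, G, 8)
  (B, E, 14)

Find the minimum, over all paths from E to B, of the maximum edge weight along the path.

Comparing a few candidate routes:
E→F→G→D→B: max(13, 10, 19, 3) = 19
E→F→C→G→A→B: max(13, 8, 8, 3, 3) = 13
E→F→G→A→D→B: max(13, 10, 3, 16, 3) = 16
E→B: max(14) = 14
E→F→G→A→B: max(13, 10, 3, 3) = 13
E→F→C→G→A→D→B: max(13, 8, 8, 3, 16, 3) = 16
Best route has worst link 13.

13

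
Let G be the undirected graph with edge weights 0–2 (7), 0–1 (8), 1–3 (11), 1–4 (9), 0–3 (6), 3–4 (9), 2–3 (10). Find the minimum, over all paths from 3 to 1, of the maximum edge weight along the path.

8

Routes from 3 to 1:
3 - 0 - 1: max(6, 8) = 8
3 - 1: max(11) = 11
3 - 4 - 1: max(9, 9) = 9
3 - 2 - 0 - 1: max(10, 7, 8) = 10
The minimum achievable maximum is 8.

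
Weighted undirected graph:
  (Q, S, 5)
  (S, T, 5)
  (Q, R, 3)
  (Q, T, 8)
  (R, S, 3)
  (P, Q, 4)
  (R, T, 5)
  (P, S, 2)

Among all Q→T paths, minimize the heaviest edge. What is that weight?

5

A few of the Q→T routes:
Q-R-T: max(3, 5) = 5
Q-P-S-R-T: max(4, 2, 3, 5) = 5
Q-S-R-T: max(5, 3, 5) = 5
Q-S-T: max(5, 5) = 5
Q-P-S-T: max(4, 2, 5) = 5
The minimum achievable maximum is 5.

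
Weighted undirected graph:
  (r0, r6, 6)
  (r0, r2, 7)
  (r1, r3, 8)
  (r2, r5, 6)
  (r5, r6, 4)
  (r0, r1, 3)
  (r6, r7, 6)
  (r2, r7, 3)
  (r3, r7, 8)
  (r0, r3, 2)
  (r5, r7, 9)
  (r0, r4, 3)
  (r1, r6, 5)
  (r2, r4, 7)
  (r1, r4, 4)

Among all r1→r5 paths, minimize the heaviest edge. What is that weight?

Checking several routes:
r1 -> r0 -> r6 -> r7 -> r2 -> r5: max(3, 6, 6, 3, 6) = 6
r1 -> r6 -> r7 -> r2 -> r5: max(5, 6, 3, 6) = 6
r1 -> r4 -> r0 -> r6 -> r7 -> r2 -> r5: max(4, 3, 6, 6, 3, 6) = 6
r1 -> r6 -> r5: max(5, 4) = 5
r1 -> r0 -> r6 -> r5: max(3, 6, 4) = 6
r1 -> r4 -> r0 -> r6 -> r5: max(4, 3, 6, 4) = 6
The minimum achievable maximum is 5.

5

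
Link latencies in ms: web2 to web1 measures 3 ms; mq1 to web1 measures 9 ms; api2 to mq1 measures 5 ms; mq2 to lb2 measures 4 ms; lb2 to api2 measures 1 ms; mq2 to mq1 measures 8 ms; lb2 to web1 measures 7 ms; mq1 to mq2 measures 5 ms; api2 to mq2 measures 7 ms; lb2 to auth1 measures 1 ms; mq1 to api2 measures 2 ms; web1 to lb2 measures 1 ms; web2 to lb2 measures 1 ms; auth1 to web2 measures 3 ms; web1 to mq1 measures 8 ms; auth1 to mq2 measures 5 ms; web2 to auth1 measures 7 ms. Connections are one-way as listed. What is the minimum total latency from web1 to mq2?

Some routes from web1 to mq2:
web1 - lb2 - api2 - mq1 - mq2: 1 + 1 + 5 + 5 = 12
web1 - lb2 - api2 - mq2: 1 + 1 + 7 = 9
web1 - mq1 - mq2: 8 + 5 = 13
web1 - lb2 - auth1 - mq2: 1 + 1 + 5 = 7
The minimum is 7 ms.

7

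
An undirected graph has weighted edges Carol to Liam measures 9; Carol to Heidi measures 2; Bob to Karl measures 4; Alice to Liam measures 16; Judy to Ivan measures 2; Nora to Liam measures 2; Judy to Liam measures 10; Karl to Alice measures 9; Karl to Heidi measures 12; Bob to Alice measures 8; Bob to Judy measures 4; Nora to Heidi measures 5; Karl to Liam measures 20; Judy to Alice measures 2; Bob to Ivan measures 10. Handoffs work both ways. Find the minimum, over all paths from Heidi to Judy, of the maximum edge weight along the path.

A few of the Heidi→Judy routes:
Heidi-Karl-Bob-Alice-Judy: max(12, 4, 8, 2) = 12
Heidi-Carol-Liam-Judy: max(2, 9, 10) = 10
Heidi-Nora-Liam-Judy: max(5, 2, 10) = 10
Heidi-Karl-Bob-Ivan-Judy: max(12, 4, 10, 2) = 12
The minimum achievable maximum is 10.

10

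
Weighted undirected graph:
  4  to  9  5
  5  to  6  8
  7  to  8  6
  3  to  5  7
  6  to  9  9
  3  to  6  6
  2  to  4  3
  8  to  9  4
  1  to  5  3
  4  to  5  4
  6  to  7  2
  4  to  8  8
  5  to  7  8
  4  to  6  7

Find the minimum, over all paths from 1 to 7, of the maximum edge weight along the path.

Checking several routes:
1 → 5 → 3 → 6 → 4 → 9 → 8 → 7: max(3, 7, 6, 7, 5, 4, 6) = 7
1 → 5 → 3 → 6 → 7: max(3, 7, 6, 2) = 7
1 → 5 → 4 → 6 → 7: max(3, 4, 7, 2) = 7
1 → 5 → 4 → 9 → 8 → 7: max(3, 4, 5, 4, 6) = 6
Smallest bottleneck: 6.

6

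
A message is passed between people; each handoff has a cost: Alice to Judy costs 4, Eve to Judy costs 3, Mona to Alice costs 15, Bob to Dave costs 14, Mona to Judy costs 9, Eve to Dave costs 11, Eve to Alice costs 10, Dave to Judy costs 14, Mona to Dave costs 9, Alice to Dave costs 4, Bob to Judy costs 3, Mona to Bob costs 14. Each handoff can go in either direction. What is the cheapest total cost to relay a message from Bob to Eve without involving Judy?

Comparing a few candidate routes:
Bob -> Dave -> Alice -> Eve: 14 + 4 + 10 = 28
Bob -> Dave -> Eve: 14 + 11 = 25
Bob -> Mona -> Dave -> Eve: 14 + 9 + 11 = 34
The minimum is 25.

25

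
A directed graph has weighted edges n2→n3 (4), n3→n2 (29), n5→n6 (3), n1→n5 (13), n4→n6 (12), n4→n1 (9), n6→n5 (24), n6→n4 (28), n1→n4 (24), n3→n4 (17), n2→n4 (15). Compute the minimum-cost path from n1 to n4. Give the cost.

Paths from n1 to n4:
n1-n5-n6-n4: 13 + 3 + 28 = 44
n1-n4: 24
The minimum is 24.

24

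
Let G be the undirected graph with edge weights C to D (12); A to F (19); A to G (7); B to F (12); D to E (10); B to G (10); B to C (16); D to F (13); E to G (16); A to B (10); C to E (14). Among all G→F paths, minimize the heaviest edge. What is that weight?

12

A few of the G→F routes:
G -> E -> C -> D -> F: max(16, 14, 12, 13) = 16
G -> B -> C -> E -> D -> F: max(10, 16, 14, 10, 13) = 16
G -> B -> C -> D -> F: max(10, 16, 12, 13) = 16
G -> A -> B -> F: max(7, 10, 12) = 12
G -> B -> F: max(10, 12) = 12
Best route has worst link 12.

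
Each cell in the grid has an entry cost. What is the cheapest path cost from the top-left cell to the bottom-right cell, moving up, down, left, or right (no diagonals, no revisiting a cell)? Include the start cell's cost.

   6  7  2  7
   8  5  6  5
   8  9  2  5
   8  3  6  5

Cheapest: r0c0 r0c1 r0c2 r1c2 r2c2 r2c3 r3c3
  6 + 7 + 2 + 6 + 2 + 5 + 5 = 33

33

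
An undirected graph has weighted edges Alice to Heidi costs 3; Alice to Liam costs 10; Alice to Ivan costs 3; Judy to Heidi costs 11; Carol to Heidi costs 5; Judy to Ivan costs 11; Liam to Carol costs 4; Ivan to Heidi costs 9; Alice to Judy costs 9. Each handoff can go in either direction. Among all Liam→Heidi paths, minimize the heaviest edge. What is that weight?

Some routes from Liam to Heidi:
Liam -> Alice -> Heidi: max(10, 3) = 10
Liam -> Alice -> Ivan -> Heidi: max(10, 3, 9) = 10
Liam -> Carol -> Heidi: max(4, 5) = 5
Liam -> Alice -> Judy -> Ivan -> Heidi: max(10, 9, 11, 9) = 11
Liam -> Alice -> Judy -> Heidi: max(10, 9, 11) = 11
Smallest bottleneck: 5.

5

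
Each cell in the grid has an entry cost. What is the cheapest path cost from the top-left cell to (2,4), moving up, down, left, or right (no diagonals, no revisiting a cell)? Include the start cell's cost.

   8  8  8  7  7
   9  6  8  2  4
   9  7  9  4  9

45

Take (0,0) → (0,1) → (1,1) → (1,2) → (1,3) → (1,4) → (2,4) for a total of 8 + 8 + 6 + 8 + 2 + 4 + 9 = 45.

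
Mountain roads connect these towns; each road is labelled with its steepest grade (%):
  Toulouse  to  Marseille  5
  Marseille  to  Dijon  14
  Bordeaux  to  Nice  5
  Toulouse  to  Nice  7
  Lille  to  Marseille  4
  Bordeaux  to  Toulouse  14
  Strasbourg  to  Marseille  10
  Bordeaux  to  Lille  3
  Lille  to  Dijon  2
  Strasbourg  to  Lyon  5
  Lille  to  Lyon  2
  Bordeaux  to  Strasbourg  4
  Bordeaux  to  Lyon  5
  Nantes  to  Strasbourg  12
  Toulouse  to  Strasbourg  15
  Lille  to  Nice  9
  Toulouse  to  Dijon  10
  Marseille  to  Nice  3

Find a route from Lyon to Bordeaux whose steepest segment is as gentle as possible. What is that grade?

3

A few of the Lyon→Bordeaux routes:
Lyon-Strasbourg-Bordeaux: max(5, 4) = 5
Lyon-Lille-Marseille-Toulouse-Nice-Bordeaux: max(2, 4, 5, 7, 5) = 7
Lyon-Lille-Bordeaux: max(2, 3) = 3
Lyon-Bordeaux: max(5) = 5
Lyon-Lille-Marseille-Nice-Bordeaux: max(2, 4, 3, 5) = 5
Smallest bottleneck: 3%.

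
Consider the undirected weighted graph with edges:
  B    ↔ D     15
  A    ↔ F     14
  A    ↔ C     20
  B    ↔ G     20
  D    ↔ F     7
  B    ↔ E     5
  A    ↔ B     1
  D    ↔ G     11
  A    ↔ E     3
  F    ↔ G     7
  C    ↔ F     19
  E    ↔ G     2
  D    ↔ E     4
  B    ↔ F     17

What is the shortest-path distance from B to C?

21

Comparing a few candidate routes:
B-A-F-C: 1 + 14 + 19 = 34
B-E-G-F-C: 5 + 2 + 7 + 19 = 33
B-E-A-C: 5 + 3 + 20 = 28
B-A-E-D-F-C: 1 + 3 + 4 + 7 + 19 = 34
B-A-C: 1 + 20 = 21
B-A-E-G-F-C: 1 + 3 + 2 + 7 + 19 = 32
The minimum is 21.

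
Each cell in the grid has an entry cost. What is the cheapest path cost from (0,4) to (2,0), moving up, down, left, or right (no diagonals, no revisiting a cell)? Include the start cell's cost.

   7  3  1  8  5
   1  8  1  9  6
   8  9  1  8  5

32

Cheapest: (0,4)→(0,3)→(0,2)→(1,2)→(1,1)→(1,0)→(2,0)
  5 + 8 + 1 + 1 + 8 + 1 + 8 = 32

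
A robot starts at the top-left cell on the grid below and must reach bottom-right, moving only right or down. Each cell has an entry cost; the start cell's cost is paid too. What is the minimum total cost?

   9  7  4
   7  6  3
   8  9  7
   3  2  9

38

Path r0c0 -> r1c0 -> r2c0 -> r3c0 -> r3c1 -> r3c2: 9 + 7 + 8 + 3 + 2 + 9 = 38.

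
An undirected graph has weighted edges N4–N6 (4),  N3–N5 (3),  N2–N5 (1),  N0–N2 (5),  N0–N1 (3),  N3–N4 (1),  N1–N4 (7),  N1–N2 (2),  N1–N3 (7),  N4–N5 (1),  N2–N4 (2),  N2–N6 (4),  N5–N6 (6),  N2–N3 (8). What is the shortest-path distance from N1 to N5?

Checking several routes:
N1 - N2 - N4 - N3 - N5: 2 + 2 + 1 + 3 = 8
N1 - N2 - N4 - N5: 2 + 2 + 1 = 5
N1 - N2 - N5: 2 + 1 = 3
Best route has total 3.

3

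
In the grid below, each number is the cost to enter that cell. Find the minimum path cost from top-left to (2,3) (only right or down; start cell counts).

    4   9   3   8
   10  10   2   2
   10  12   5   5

Cheapest: (0,0) -> (0,1) -> (0,2) -> (1,2) -> (1,3) -> (2,3)
  4 + 9 + 3 + 2 + 2 + 5 = 25

25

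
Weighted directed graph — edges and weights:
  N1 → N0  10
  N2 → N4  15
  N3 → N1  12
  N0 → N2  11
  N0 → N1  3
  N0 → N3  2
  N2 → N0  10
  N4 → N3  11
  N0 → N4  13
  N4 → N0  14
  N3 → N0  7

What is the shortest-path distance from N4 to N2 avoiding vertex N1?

Paths from N4 to N2 avoiding N1:
N4 - N0 - N2: 14 + 11 = 25
N4 - N3 - N0 - N2: 11 + 7 + 11 = 29
The minimum is 25.

25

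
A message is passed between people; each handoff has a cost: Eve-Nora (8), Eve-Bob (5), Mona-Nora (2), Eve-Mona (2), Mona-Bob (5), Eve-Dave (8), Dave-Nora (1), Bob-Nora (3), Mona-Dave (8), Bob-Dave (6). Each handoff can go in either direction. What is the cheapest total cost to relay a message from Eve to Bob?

5

A few of the Eve→Bob routes:
Eve -> Nora -> Bob: 8 + 3 = 11
Eve -> Mona -> Bob: 2 + 5 = 7
Eve -> Mona -> Nora -> Bob: 2 + 2 + 3 = 7
Eve -> Bob: 5
The minimum is 5.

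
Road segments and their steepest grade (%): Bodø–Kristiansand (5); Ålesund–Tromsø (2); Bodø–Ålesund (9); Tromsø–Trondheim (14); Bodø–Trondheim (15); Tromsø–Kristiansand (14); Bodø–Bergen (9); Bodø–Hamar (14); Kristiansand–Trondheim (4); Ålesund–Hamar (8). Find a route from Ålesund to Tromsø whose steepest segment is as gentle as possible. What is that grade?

Comparing a few candidate routes:
Ålesund - Bodø - Kristiansand - Trondheim - Tromsø: max(9, 5, 4, 14) = 14
Ålesund - Hamar - Bodø - Kristiansand - Trondheim - Tromsø: max(8, 14, 5, 4, 14) = 14
Ålesund - Bodø - Kristiansand - Tromsø: max(9, 5, 14) = 14
Ålesund - Hamar - Bodø - Kristiansand - Tromsø: max(8, 14, 5, 14) = 14
Ålesund - Tromsø: max(2) = 2
Smallest bottleneck: 2%.

2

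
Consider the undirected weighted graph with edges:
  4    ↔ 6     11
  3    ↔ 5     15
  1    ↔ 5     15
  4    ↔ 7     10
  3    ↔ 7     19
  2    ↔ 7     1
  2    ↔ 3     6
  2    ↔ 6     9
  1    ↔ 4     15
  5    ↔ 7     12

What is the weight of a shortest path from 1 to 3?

30

Some routes from 1 to 3:
1→4→6→2→3: 15 + 11 + 9 + 6 = 41
1→4→7→2→3: 15 + 10 + 1 + 6 = 32
1→5→7→2→3: 15 + 12 + 1 + 6 = 34
1→5→3: 15 + 15 = 30
Shortest: 30.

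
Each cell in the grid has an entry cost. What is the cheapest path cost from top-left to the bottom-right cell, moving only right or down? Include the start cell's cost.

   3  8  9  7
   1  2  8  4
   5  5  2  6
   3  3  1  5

Best path: r0c0 → r1c0 → r1c1 → r2c1 → r2c2 → r3c2 → r3c3
Cost: 3 + 1 + 2 + 5 + 2 + 1 + 5 = 19

19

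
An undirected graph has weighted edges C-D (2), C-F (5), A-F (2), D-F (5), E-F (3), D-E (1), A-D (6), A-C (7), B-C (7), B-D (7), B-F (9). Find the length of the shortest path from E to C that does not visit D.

Candidate routes:
E → F → C: 3 + 5 = 8
E → F → A → C: 3 + 2 + 7 = 12
E → F → B → C: 3 + 9 + 7 = 19
The minimum is 8.

8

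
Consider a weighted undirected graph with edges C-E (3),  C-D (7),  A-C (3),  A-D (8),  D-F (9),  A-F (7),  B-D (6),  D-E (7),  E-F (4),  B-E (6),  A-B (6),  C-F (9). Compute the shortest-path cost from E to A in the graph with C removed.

11

Checking several routes:
E→D→B→A: 7 + 6 + 6 = 19
E→F→A: 4 + 7 = 11
E→D→A: 7 + 8 = 15
E→B→D→A: 6 + 6 + 8 = 20
E→B→A: 6 + 6 = 12
E→F→D→A: 4 + 9 + 8 = 21
The minimum is 11.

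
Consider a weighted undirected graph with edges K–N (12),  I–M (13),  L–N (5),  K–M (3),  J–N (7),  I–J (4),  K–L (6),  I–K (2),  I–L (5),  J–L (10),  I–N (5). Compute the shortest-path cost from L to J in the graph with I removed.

Paths from L to J avoiding I:
L - K - N - J: 6 + 12 + 7 = 25
L - N - J: 5 + 7 = 12
L - J: 10
Shortest: 10.

10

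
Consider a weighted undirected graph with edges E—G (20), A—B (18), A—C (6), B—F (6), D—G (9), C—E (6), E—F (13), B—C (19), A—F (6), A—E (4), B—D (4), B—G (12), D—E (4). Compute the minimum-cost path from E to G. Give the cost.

13

A few of the E→G routes:
E - G: 20
E - D - B - G: 4 + 4 + 12 = 20
E - D - G: 4 + 9 = 13
E - A - F - B - G: 4 + 6 + 6 + 12 = 28
E - A - F - B - D - G: 4 + 6 + 6 + 4 + 9 = 29
Shortest: 13.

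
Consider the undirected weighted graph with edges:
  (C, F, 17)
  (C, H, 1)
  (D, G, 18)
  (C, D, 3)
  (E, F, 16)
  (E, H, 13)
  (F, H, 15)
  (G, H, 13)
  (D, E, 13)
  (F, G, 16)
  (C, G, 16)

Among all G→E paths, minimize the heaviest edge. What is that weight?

Comparing a few candidate routes:
G → H → F → E: max(13, 15, 16) = 16
G → C → H → E: max(16, 1, 13) = 16
G → H → C → D → E: max(13, 1, 3, 13) = 13
G → H → E: max(13, 13) = 13
G → C → H → F → E: max(16, 1, 15, 16) = 16
Smallest bottleneck: 13.

13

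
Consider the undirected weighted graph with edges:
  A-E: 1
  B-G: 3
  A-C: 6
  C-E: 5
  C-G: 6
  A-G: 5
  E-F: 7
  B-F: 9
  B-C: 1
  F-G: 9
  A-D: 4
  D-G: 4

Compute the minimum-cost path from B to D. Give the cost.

7

Checking several routes:
B-G-D: 3 + 4 = 7
B-C-G-D: 1 + 6 + 4 = 11
B-C-A-D: 1 + 6 + 4 = 11
Best route has total 7.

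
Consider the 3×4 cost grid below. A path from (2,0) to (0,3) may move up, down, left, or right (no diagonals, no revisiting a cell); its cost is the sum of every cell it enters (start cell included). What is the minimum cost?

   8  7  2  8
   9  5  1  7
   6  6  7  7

Path r2c0 r2c1 r1c1 r1c2 r0c2 r0c3: 6 + 6 + 5 + 1 + 2 + 8 = 28.

28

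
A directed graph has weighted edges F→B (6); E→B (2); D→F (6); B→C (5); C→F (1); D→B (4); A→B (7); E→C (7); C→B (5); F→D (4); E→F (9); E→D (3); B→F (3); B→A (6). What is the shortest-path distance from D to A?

10

Routes from D to A:
D - F - B - A: 6 + 6 + 6 = 18
D - B - A: 4 + 6 = 10
The minimum is 10.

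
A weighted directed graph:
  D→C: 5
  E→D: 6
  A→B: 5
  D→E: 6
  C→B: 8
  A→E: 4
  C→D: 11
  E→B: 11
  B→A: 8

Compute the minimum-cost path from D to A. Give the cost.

Candidate routes:
D → C → B → A: 5 + 8 + 8 = 21
D → E → B → A: 6 + 11 + 8 = 25
Best route has total 21.

21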